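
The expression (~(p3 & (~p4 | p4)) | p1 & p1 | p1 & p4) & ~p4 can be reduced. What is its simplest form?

(~(p3 & (~p4 | p4)) | p1 & p1 | p1 & p4) & ~p4
= (~p3 | p1 & p1 | p1 & p4) & ~p4   — complement / identity
= (~p3 | (p1 | p4) & p1) & ~p4   — distribution
= (~p3 | p1) & ~p4   — absorption

(~p3 | p1) & ~p4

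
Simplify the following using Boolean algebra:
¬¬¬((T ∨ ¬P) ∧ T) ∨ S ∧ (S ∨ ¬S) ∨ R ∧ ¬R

¬¬¬((T ∨ ¬P) ∧ T) ∨ S ∧ (S ∨ ¬S) ∨ R ∧ ¬R
= ¬¬¬((T ∨ ¬P) ∧ T) ∨ S ∧ (S ∨ ¬S)   (complement / identity)
= ¬¬¬((T ∨ ¬P) ∧ T) ∨ S   (complement / identity)
= ¬((T ∨ ¬P) ∧ T) ∨ S   (double negation)
= ¬T ∨ S   (absorption)

¬T ∨ S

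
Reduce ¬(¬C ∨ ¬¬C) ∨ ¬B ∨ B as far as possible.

True

¬(¬C ∨ ¬¬C) ∨ ¬B ∨ B
= C ∧ ¬C ∨ ¬B ∨ B   [De Morgan]
= ¬B ∨ B   [complement / identity]
= True   [complement]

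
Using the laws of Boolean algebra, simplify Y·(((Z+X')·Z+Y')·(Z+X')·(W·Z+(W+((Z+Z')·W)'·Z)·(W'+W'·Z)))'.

Y·(((Z+X')·Z+Y')·(Z+X')·(W·Z+(W+((Z+Z')·W)'·Z)·(W'+W'·Z)))'
= Y·(((Z+X')·Z+Y')·(Z+X')·(W·Z+(W+W'·Z)·(W'+W'·Z)))'   — complement / identity
= Y·(((Z+X')·Z+Y')·(Z+X')·(W·Z+W·W'+W'·Z))'   — distribution
= Y·(((Z+X')·Z+Y')·(Z+X')·(W·Z+W'·Z))'   — complement / identity
= Y·(((Z+X')·Z+Y')·(Z+X')·Z)'   — distribution
= Y·((Z+X')·Z)'   — absorption
= Y·Z'   — absorption

Y·Z'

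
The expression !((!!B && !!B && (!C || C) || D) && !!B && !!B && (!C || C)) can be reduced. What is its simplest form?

!B

!((!!B && !!B && (!C || C) || D) && !!B && !!B && (!C || C))
= !(!!B && !!B && (!C || C))   (absorption)
= !(!!B && !!B)   (complement / identity)
= !!!B   (idempotence)
= !B   (double negation)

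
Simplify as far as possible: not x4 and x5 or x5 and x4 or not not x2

not x4 and x5 or x5 and x4 or not not x2
= not x4 and x5 or x5 and x4 or x2
= x5 or x2

x5 or x2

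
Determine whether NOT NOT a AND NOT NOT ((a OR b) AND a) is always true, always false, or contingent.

contingent

NOT NOT a AND NOT NOT ((a OR b) AND a)
= NOT NOT a AND NOT NOT a   [absorption]
= NOT NOT a AND a   [double negation]
= a AND a   [double negation]
= a   [idempotence]
This depends on a, so it is not a constant.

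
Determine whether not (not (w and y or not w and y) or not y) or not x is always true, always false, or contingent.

contingent

not (not (w and y or not w and y) or not y) or not x
= not (not y or not y) or not x
= y and y or not x
= y or not x
This depends on x, y, so it is not a constant.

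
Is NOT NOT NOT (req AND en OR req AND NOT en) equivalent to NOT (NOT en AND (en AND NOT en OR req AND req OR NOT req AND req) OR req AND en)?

E1: NOT NOT NOT (req AND en OR req AND NOT en)
    = NOT (req AND en OR req AND NOT en)   — double negation
    = NOT req   — distribution
E2: NOT (NOT en AND (en AND NOT en OR req AND req OR NOT req AND req) OR req AND en)
    = NOT (NOT en AND (req AND req OR NOT req AND req) OR req AND en)   — complement / identity
    = NOT (NOT en AND req OR req AND en)   — distribution
    = NOT req   — distribution
Both reduce to NOT req, so they are equivalent.

Yes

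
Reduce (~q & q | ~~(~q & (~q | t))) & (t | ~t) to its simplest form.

~q

(~q & q | ~~(~q & (~q | t))) & (t | ~t)
= ~q & q | ~~(~q & (~q | t))   [complement / identity]
= ~q & q | ~~~q   [absorption]
= ~q & q | ~q   [double negation]
= ~q   [complement / identity]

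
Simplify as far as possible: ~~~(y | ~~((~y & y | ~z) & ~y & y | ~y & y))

~y

~~~(y | ~~((~y & y | ~z) & ~y & y | ~y & y))
= ~~~(y | (~y & y | ~z) & ~y & y | ~y & y)   — double negation
= ~~~(y | ~y & y | ~y & y)   — absorption
= ~~~(y | ~y & y)   — idempotence
= ~~~y   — complement / identity
= ~y   — double negation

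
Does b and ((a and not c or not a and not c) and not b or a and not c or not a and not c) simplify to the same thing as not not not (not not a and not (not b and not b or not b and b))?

E1: b and ((a and not c or not a and not c) and not b or a and not c or not a and not c)
    = b and (a and not c or not a and not c)   (absorption)
    = b and not c   (distribution)
E2: not not not (not not a and not (not b and not b or not b and b))
    = not not not (not not a and not not b)   (distribution)
    = not not (not a or not b)   (De Morgan)
    = not a or not b   (double negation)
These differ: at a=0, b=0, c=1, E1 = 0 but E2 = 1.

No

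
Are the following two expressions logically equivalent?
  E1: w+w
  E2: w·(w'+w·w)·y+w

Yes

E1: w+w
    = w
E2: w·(w'+w·w)·y+w
    = w·(w'+w)·y+w
    = w·y+w
    = w
Both reduce to w, so they are equivalent.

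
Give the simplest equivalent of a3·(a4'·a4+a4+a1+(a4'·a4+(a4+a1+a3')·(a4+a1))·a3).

a3·(a4+a1)

a3·(a4'·a4+a4+a1+(a4'·a4+(a4+a1+a3')·(a4+a1))·a3)
= a3·(a4'·a4+a4+a1+(a4'·a4+a4+a1)·a3)   (absorption)
= a3·(a4'·a4+a4+a1)   (absorption)
= a3·(a4+a1)   (complement / identity)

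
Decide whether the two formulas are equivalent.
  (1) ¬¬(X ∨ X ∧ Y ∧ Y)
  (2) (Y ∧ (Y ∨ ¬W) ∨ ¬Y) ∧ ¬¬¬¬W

No

E1: ¬¬(X ∨ X ∧ Y ∧ Y)
    = ¬¬(X ∨ X ∧ Y)   — idempotence
    = X ∨ X ∧ Y   — double negation
    = X   — absorption
E2: (Y ∧ (Y ∨ ¬W) ∨ ¬Y) ∧ ¬¬¬¬W
    = (Y ∨ ¬Y) ∧ ¬¬¬¬W   — absorption
    = ¬¬¬¬W   — complement / identity
    = ¬¬W   — double negation
    = W   — double negation
These differ: at W=0, X=1, Y=0, E1 = 1 but E2 = 0.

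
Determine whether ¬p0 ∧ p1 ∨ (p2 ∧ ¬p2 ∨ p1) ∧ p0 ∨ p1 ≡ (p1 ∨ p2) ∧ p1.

E1: ¬p0 ∧ p1 ∨ (p2 ∧ ¬p2 ∨ p1) ∧ p0 ∨ p1
    = ¬p0 ∧ p1 ∨ p1 ∧ p0 ∨ p1   (complement / identity)
    = p1 ∨ p1   (distribution)
    = p1   (idempotence)
E2: (p1 ∨ p2) ∧ p1
    = p1   (absorption)
Both reduce to p1, so they are equivalent.

Yes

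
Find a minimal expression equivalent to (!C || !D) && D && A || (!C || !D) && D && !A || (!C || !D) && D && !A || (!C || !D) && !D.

(!C || !D) && D && A || (!C || !D) && D && !A || (!C || !D) && D && !A || (!C || !D) && !D
= (!C || !D) && D || (!C || !D) && D && !A || (!C || !D) && !D   (distribution)
= (!C || !D) && D || (!C || !D) && !D   (absorption)
= !C || !D   (distribution)

!C || !D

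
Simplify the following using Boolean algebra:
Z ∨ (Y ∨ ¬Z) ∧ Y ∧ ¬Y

Z ∨ (Y ∨ ¬Z) ∧ Y ∧ ¬Y
= Z ∨ Y ∧ ¬Y   [absorption]
= Z   [complement / identity]

Z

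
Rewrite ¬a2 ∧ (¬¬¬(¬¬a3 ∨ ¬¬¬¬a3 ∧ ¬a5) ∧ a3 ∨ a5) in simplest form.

¬a2 ∧ a5

¬a2 ∧ (¬¬¬(¬¬a3 ∨ ¬¬¬¬a3 ∧ ¬a5) ∧ a3 ∨ a5)
= ¬a2 ∧ (¬(¬¬a3 ∨ ¬¬¬¬a3 ∧ ¬a5) ∧ a3 ∨ a5)   — double negation
= ¬a2 ∧ (¬(¬¬a3 ∨ ¬¬a3 ∧ ¬a5) ∧ a3 ∨ a5)   — double negation
= ¬a2 ∧ (¬¬¬a3 ∧ a3 ∨ a5)   — absorption
= ¬a2 ∧ (¬a3 ∧ a3 ∨ a5)   — double negation
= ¬a2 ∧ a5   — complement / identity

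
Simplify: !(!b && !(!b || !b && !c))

!(!b && !(!b || !b && !c))
= !(!b && !!b)   (absorption)
= b || !b   (De Morgan)
= true   (complement)

true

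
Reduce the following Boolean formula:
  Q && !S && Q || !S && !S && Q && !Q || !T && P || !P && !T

Q && !S && Q || !S && !S && Q && !Q || !T && P || !P && !T
= Q && !S && Q || !S && !S && Q && !Q || !T   [distribution]
= Q && !S && Q || !S && Q && !Q || !T   [idempotence]
= !S && Q || !T   [distribution]

!S && Q || !T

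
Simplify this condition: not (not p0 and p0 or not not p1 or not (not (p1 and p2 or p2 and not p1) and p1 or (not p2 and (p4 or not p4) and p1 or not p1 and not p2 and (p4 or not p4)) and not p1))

not p1 and not p2

not (not p0 and p0 or not not p1 or not (not (p1 and p2 or p2 and not p1) and p1 or (not p2 and (p4 or not p4) and p1 or not p1 and not p2 and (p4 or not p4)) and not p1))
= not (not not p1 or not (not (p1 and p2 or p2 and not p1) and p1 or (not p2 and (p4 or not p4) and p1 or not p1 and not p2 and (p4 or not p4)) and not p1))   [complement / identity]
= not (not not p1 or not (not (p1 and p2 or p2 and not p1) and p1 or not p2 and (p4 or not p4) and not p1))   [distribution]
= not (not not p1 or not (not p2 and p1 or not p2 and (p4 or not p4) and not p1))   [distribution]
= not (not not p1 or not (not p2 and p1 or not p2 and not p1))   [complement / identity]
= not (not not p1 or not not p2)   [distribution]
= not p1 and not p2   [De Morgan]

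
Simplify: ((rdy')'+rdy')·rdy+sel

((rdy')'+rdy')·rdy+sel
= (rdy+rdy')·rdy+sel   (double negation)
= rdy+sel   (complement / identity)

rdy+sel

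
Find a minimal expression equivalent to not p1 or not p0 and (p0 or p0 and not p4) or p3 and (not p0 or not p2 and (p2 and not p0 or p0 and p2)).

not p1 or not p0 and (p0 or p0 and not p4) or p3 and (not p0 or not p2 and (p2 and not p0 or p0 and p2))
= not p1 or not p0 and p0 or p3 and (not p0 or not p2 and (p2 and not p0 or p0 and p2))   [absorption]
= not p1 or not p0 and p0 or p3 and (not p0 or not p2 and p2)   [distribution]
= not p1 or p3 and (not p0 or not p2 and p2)   [complement / identity]
= not p1 or p3 and not p0   [complement / identity]

not p1 or p3 and not p0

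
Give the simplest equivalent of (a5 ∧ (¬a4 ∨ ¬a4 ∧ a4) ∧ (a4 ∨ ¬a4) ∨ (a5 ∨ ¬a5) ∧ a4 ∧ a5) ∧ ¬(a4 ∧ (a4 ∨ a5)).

(a5 ∧ (¬a4 ∨ ¬a4 ∧ a4) ∧ (a4 ∨ ¬a4) ∨ (a5 ∨ ¬a5) ∧ a4 ∧ a5) ∧ ¬(a4 ∧ (a4 ∨ a5))
= (a5 ∧ ¬a4 ∧ (a4 ∨ ¬a4) ∨ (a5 ∨ ¬a5) ∧ a4 ∧ a5) ∧ ¬(a4 ∧ (a4 ∨ a5))   [complement / identity]
= (a5 ∧ ¬a4 ∨ (a5 ∨ ¬a5) ∧ a4 ∧ a5) ∧ ¬(a4 ∧ (a4 ∨ a5))   [complement / identity]
= (a5 ∧ ¬a4 ∨ a4 ∧ a5) ∧ ¬(a4 ∧ (a4 ∨ a5))   [complement / identity]
= (a5 ∧ ¬a4 ∨ a4 ∧ a5) ∧ ¬a4   [absorption]
= a5 ∧ ¬a4   [distribution]

a5 ∧ ¬a4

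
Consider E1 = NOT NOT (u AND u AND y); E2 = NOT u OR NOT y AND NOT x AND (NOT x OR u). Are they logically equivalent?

No

E1: NOT NOT (u AND u AND y)
    = NOT NOT (u AND y)
    = u AND y
E2: NOT u OR NOT y AND NOT x AND (NOT x OR u)
    = NOT u OR NOT y AND NOT x
These differ: at u=0, x=0, y=1, E1 = 0 but E2 = 1.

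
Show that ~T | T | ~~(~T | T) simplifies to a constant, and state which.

~T | T | ~~(~T | T)
= ~T | T | ~T | T   — double negation
= ~T | T   — idempotence
= 1   — complement

1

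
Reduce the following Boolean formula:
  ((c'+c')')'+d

((c'+c')')'+d
= ((c')')'+d   — idempotence
= c'+d   — double negation

c'+d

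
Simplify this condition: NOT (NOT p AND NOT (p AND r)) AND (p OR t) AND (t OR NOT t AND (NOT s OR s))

NOT (NOT p AND NOT (p AND r)) AND (p OR t) AND (t OR NOT t AND (NOT s OR s))
= (p OR p AND r) AND (p OR t) AND (t OR NOT t AND (NOT s OR s))   [De Morgan]
= (p OR p AND r) AND (p OR t) AND (t OR NOT t)   [complement / identity]
= p AND (p OR t) AND (t OR NOT t)   [absorption]
= p AND (p OR t)   [complement / identity]
= p   [absorption]

p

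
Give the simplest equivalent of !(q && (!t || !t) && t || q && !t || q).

!q

!(q && (!t || !t) && t || q && !t || q)
= !(q && !t && t || q && !t || q)   (idempotence)
= !(q && !t || q)   (absorption)
= !q   (absorption)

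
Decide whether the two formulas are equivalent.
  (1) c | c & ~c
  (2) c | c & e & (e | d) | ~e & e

Yes

E1: c | c & ~c
    = c
E2: c | c & e & (e | d) | ~e & e
    = c | c & e & (e | d)
    = c | c & e
    = c
Both reduce to c, so they are equivalent.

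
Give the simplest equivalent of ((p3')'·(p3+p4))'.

p3'

((p3')'·(p3+p4))'
= (p3·(p3+p4))'   [double negation]
= p3'   [absorption]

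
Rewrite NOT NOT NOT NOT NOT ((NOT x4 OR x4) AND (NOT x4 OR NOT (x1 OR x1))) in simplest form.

NOT NOT NOT NOT NOT ((NOT x4 OR x4) AND (NOT x4 OR NOT (x1 OR x1)))
= NOT NOT NOT NOT NOT ((NOT x4 OR x4) AND (NOT x4 OR NOT x1))   [idempotence]
= NOT NOT NOT NOT NOT (NOT x4 OR NOT x1)   [complement / identity]
= NOT NOT NOT (NOT x4 OR NOT x1)   [double negation]
= NOT NOT (x4 AND x1)   [De Morgan]
= x4 AND x1   [double negation]

x4 AND x1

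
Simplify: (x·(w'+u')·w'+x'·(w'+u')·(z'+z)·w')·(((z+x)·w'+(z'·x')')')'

(x·(w'+u')·w'+x'·(w'+u')·(z'+z)·w')·(((z+x)·w'+(z'·x')')')'
= (x·(w'+u')·w'+x'·(w'+u')·w')·(((z+x)·w'+(z'·x')')')'   [complement / identity]
= (w'+u')·w'·(((z+x)·w'+(z'·x')')')'   [distribution]
= (w'+u')·w'·(((z+x)·w'+z+x)')'   [De Morgan]
= (w'+u')·w'·((z+x)')'   [absorption]
= w'·((z+x)')'   [absorption]
= w'·(z+x)   [double negation]

w'·(z+x)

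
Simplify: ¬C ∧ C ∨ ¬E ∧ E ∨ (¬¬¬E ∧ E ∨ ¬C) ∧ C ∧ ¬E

¬C ∧ C ∨ ¬E ∧ E ∨ (¬¬¬E ∧ E ∨ ¬C) ∧ C ∧ ¬E
= ¬C ∧ C ∨ (¬¬¬E ∧ E ∨ ¬C) ∧ C ∧ ¬E   [complement / identity]
= ¬C ∧ C ∨ (¬E ∧ E ∨ ¬C) ∧ C ∧ ¬E   [double negation]
= ¬C ∧ C ∨ ¬C ∧ C ∧ ¬E   [complement / identity]
= ¬C ∧ C   [absorption]
= False   [complement]

False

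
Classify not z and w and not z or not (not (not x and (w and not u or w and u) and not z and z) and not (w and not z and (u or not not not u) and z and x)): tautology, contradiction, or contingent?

contingent

not z and w and not z or not (not (not x and (w and not u or w and u) and not z and z) and not (w and not z and (u or not not not u) and z and x))
= not z and w and not z or not x and (w and not u or w and u) and not z and z or w and not z and (u or not not not u) and z and x
= not z and w and not z or not x and (w and not u or w and u) and not z and z or w and not z and (u or not u) and z and x
= not z and w and not z or not x and w and not z and z or w and not z and (u or not u) and z and x
= not z and w and not z or not x and w and not z and z or w and not z and z and x
= not z and w and not z or w and not z and z
= w and not z
This depends on w, z, so it is not a constant.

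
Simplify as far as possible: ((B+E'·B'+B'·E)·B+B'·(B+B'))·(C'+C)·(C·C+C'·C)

C

((B+E'·B'+B'·E)·B+B'·(B+B'))·(C'+C)·(C·C+C'·C)
= ((B+B')·B+B'·(B+B'))·(C'+C)·(C·C+C'·C)
= ((B+B')·B+B'·(B+B'))·(C'+C)·C
= (B+B')·(C'+C)·C
= (B+B')·C
= C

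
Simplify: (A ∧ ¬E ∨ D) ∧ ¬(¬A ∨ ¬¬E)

(A ∧ ¬E ∨ D) ∧ ¬(¬A ∨ ¬¬E)
= (A ∧ ¬E ∨ D) ∧ A ∧ ¬E   — De Morgan
= A ∧ ¬E   — absorption

A ∧ ¬E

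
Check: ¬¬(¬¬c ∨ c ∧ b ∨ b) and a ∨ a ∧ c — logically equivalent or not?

No

E1: ¬¬(¬¬c ∨ c ∧ b ∨ b)
    = ¬¬c ∨ c ∧ b ∨ b
    = c ∨ c ∧ b ∨ b
    = c ∨ b
E2: a ∨ a ∧ c
    = a
These differ: at a=0, b=1, c=0, E1 = 1 but E2 = 0.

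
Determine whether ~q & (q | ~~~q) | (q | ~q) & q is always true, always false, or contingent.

always true

~q & (q | ~~~q) | (q | ~q) & q
= ~q & (q | ~q) | (q | ~q) & q   [double negation]
= q | ~q   [distribution]
= 1   [complement]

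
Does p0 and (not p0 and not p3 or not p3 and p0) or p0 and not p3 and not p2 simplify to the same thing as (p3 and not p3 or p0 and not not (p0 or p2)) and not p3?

Yes

E1: p0 and (not p0 and not p3 or not p3 and p0) or p0 and not p3 and not p2
    = p0 and not p3 or p0 and not p3 and not p2
    = p0 and not p3
E2: (p3 and not p3 or p0 and not not (p0 or p2)) and not p3
    = p0 and not not (p0 or p2) and not p3
    = p0 and (p0 or p2) and not p3
    = p0 and not p3
Both reduce to p0 and not p3, so they are equivalent.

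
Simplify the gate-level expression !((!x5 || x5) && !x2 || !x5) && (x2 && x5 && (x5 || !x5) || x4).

x2 && x5

!((!x5 || x5) && !x2 || !x5) && (x2 && x5 && (x5 || !x5) || x4)
= !(!x2 || !x5) && (x2 && x5 && (x5 || !x5) || x4)
= !(!x2 || !x5) && (x2 && x5 || x4)
= x2 && x5 && (x2 && x5 || x4)
= x2 && x5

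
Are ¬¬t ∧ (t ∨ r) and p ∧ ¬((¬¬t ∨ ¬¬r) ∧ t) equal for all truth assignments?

No

E1: ¬¬t ∧ (t ∨ r)
    = t ∧ (t ∨ r)   — double negation
    = t   — absorption
E2: p ∧ ¬((¬¬t ∨ ¬¬r) ∧ t)
    = p ∧ ¬((t ∨ ¬¬r) ∧ t)   — double negation
    = p ∧ ¬((t ∨ r) ∧ t)   — double negation
    = p ∧ ¬t   — absorption
These differ: at p=0, r=1, t=1, E1 = 1 but E2 = 0.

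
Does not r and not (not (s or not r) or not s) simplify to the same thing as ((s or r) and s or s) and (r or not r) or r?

E1: not r and not (not (s or not r) or not s)
    = not r and (s or not r) and s
    = not r and s
E2: ((s or r) and s or s) and (r or not r) or r
    = (s or s) and (r or not r) or r
    = s or s or r
    = s or r
These differ: at r=1, s=0, E1 = 0 but E2 = 1.

No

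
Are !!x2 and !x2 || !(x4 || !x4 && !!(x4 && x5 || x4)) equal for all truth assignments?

No

E1: !!x2
    = x2   (double negation)
E2: !x2 || !(x4 || !x4 && !!(x4 && x5 || x4))
    = !x2 || !(x4 || !x4 && (x4 && x5 || x4))   (double negation)
    = !x2 || !(x4 || !x4 && x4)   (absorption)
    = !x2 || !x4   (complement / identity)
These differ: at x2=0, x4=1, x5=0, E1 = 0 but E2 = 1.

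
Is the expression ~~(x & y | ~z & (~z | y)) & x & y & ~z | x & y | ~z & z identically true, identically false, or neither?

~~(x & y | ~z & (~z | y)) & x & y & ~z | x & y | ~z & z
= ~~(x & y | ~z) & x & y & ~z | x & y | ~z & z   — absorption
= (x & y | ~z) & x & y & ~z | x & y | ~z & z   — double negation
= x & y & ~z | x & y | ~z & z   — absorption
= x & y | ~z & z   — absorption
= x & y   — complement / identity
This depends on x, y, so it is not a constant.

neither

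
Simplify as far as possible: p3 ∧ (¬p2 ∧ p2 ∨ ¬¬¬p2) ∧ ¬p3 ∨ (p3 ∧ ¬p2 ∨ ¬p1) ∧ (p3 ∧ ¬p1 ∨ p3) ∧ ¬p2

p3 ∧ ¬p2

p3 ∧ (¬p2 ∧ p2 ∨ ¬¬¬p2) ∧ ¬p3 ∨ (p3 ∧ ¬p2 ∨ ¬p1) ∧ (p3 ∧ ¬p1 ∨ p3) ∧ ¬p2
= p3 ∧ (¬p2 ∧ p2 ∨ ¬¬¬p2) ∧ ¬p3 ∨ (p3 ∧ ¬p2 ∨ ¬p1) ∧ p3 ∧ ¬p2   [absorption]
= p3 ∧ ¬¬¬p2 ∧ ¬p3 ∨ (p3 ∧ ¬p2 ∨ ¬p1) ∧ p3 ∧ ¬p2   [complement / identity]
= p3 ∧ ¬p2 ∧ ¬p3 ∨ (p3 ∧ ¬p2 ∨ ¬p1) ∧ p3 ∧ ¬p2   [double negation]
= p3 ∧ ¬p2 ∧ ¬p3 ∨ p3 ∧ ¬p2   [absorption]
= p3 ∧ (¬p2 ∧ ¬p3 ∨ ¬p2)   [distribution]
= p3 ∧ ¬p2   [absorption]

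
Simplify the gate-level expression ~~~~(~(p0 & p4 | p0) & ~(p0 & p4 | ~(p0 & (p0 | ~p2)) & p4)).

~~~~(~(p0 & p4 | p0) & ~(p0 & p4 | ~(p0 & (p0 | ~p2)) & p4))
= ~~~~(~p0 & ~(p0 & p4 | ~(p0 & (p0 | ~p2)) & p4))   [absorption]
= ~~~~(~p0 & ~(p0 & p4 | ~p0 & p4))   [absorption]
= ~~(~p0 & ~(p0 & p4 | ~p0 & p4))   [double negation]
= ~p0 & ~(p0 & p4 | ~p0 & p4)   [double negation]
= ~p0 & ~p4   [distribution]

~p0 & ~p4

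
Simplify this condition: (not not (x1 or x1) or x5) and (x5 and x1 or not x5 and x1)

x1

(not not (x1 or x1) or x5) and (x5 and x1 or not x5 and x1)
= (not not (x1 or x1) or x5) and x1
= (x1 or x1 or x5) and x1
= (x1 or x5) and x1
= x1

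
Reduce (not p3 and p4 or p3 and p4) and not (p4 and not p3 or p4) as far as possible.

False

(not p3 and p4 or p3 and p4) and not (p4 and not p3 or p4)
= p4 and not (p4 and not p3 or p4)   — distribution
= p4 and not p4   — absorption
= False   — complement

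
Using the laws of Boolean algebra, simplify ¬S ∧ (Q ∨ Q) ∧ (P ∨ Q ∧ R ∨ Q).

¬S ∧ (Q ∨ Q) ∧ (P ∨ Q ∧ R ∨ Q)
= ¬S ∧ (Q ∨ Q) ∧ (P ∨ Q)   [absorption]
= ¬S ∧ (Q ∨ Q ∧ P)   [distribution]
= ¬S ∧ Q   [absorption]

¬S ∧ Q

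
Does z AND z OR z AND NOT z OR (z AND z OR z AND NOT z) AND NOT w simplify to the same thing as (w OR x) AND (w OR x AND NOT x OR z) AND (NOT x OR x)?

E1: z AND z OR z AND NOT z OR (z AND z OR z AND NOT z) AND NOT w
    = z AND z OR z AND NOT z
    = z
E2: (w OR x) AND (w OR x AND NOT x OR z) AND (NOT x OR x)
    = (w OR x) AND (w OR x AND NOT x OR z)
    = (w OR x) AND (w OR z)
    = w OR x AND z
These differ: at w=1, x=0, z=0, E1 = 0 but E2 = 1.

No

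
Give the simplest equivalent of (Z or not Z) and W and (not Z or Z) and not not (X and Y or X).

(Z or not Z) and W and (not Z or Z) and not not (X and Y or X)
= (Z or not Z) and W and (not Z or Z) and (X and Y or X)   (double negation)
= W and (not Z or Z) and (X and Y or X)   (complement / identity)
= W and (X and Y or X)   (complement / identity)
= W and X   (absorption)

W and X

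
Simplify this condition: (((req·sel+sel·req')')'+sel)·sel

(((req·sel+sel·req')')'+sel)·sel
= (req·sel+sel·req'+sel)·sel   [double negation]
= (sel+sel)·sel   [distribution]
= sel·sel   [idempotence]
= sel   [idempotence]

sel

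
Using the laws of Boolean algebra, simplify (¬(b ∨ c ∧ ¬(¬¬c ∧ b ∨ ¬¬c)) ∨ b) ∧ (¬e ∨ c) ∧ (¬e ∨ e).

(¬(b ∨ c ∧ ¬(¬¬c ∧ b ∨ ¬¬c)) ∨ b) ∧ (¬e ∨ c) ∧ (¬e ∨ e)
= (¬(b ∨ c ∧ ¬¬¬c) ∨ b) ∧ (¬e ∨ c) ∧ (¬e ∨ e)
= (¬(b ∨ c ∧ ¬¬¬c) ∨ b) ∧ (¬e ∨ c)
= (¬(b ∨ c ∧ ¬c) ∨ b) ∧ (¬e ∨ c)
= (¬b ∨ b) ∧ (¬e ∨ c)
= ¬e ∨ c

¬e ∨ c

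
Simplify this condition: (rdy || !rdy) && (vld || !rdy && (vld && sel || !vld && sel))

vld || !rdy && sel

(rdy || !rdy) && (vld || !rdy && (vld && sel || !vld && sel))
= vld || !rdy && (vld && sel || !vld && sel)
= vld || !rdy && sel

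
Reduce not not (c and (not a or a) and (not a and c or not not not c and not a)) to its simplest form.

c and not a

not not (c and (not a or a) and (not a and c or not not not c and not a))
= c and (not a or a) and (not a and c or not not not c and not a)
= c and (not a or a) and (not a and c or not c and not a)
= c and (not a or a) and not a
= c and not a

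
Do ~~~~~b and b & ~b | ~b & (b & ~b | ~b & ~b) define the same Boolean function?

Yes

E1: ~~~~~b
    = ~~~b   (double negation)
    = ~b   (double negation)
E2: b & ~b | ~b & (b & ~b | ~b & ~b)
    = b & ~b | ~b & ~b   (distribution)
    = ~b   (distribution)
Both reduce to ~b, so they are equivalent.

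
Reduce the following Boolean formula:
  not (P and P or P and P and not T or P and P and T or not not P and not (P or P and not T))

not P

not (P and P or P and P and not T or P and P and T or not not P and not (P or P and not T))
= not (P and P or P and P and not T or P and P and T or not not P and not P)   [absorption]
= not (P and P or P and P or not not P and not P)   [distribution]
= not (P and P or P and P or P and not P)   [double negation]
= not (P and P or P and not P)   [idempotence]
= not P   [distribution]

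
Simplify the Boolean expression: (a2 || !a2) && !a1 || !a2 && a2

!a1

(a2 || !a2) && !a1 || !a2 && a2
= (a2 || !a2) && !a1
= !a1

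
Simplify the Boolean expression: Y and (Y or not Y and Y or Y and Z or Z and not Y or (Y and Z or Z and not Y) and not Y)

Y

Y and (Y or not Y and Y or Y and Z or Z and not Y or (Y and Z or Z and not Y) and not Y)
= Y and (Y or not Y and Y or Y and Z or Z and not Y)
= Y and (Y or not Y and Y or Z)
= Y and (Y or Z)
= Y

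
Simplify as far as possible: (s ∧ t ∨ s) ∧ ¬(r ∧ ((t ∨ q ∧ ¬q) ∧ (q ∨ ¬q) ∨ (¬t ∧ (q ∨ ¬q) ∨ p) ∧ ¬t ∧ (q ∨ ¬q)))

s ∧ ¬r

(s ∧ t ∨ s) ∧ ¬(r ∧ ((t ∨ q ∧ ¬q) ∧ (q ∨ ¬q) ∨ (¬t ∧ (q ∨ ¬q) ∨ p) ∧ ¬t ∧ (q ∨ ¬q)))
= s ∧ ¬(r ∧ ((t ∨ q ∧ ¬q) ∧ (q ∨ ¬q) ∨ (¬t ∧ (q ∨ ¬q) ∨ p) ∧ ¬t ∧ (q ∨ ¬q)))   (absorption)
= s ∧ ¬(r ∧ (t ∧ (q ∨ ¬q) ∨ (¬t ∧ (q ∨ ¬q) ∨ p) ∧ ¬t ∧ (q ∨ ¬q)))   (complement / identity)
= s ∧ ¬(r ∧ (t ∧ (q ∨ ¬q) ∨ ¬t ∧ (q ∨ ¬q)))   (absorption)
= s ∧ ¬(r ∧ (q ∨ ¬q))   (distribution)
= s ∧ ¬r   (complement / identity)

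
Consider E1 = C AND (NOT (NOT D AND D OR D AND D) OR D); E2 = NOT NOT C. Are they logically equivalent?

E1: C AND (NOT (NOT D AND D OR D AND D) OR D)
    = C AND (NOT D OR D)   — distribution
    = C   — complement / identity
E2: NOT NOT C
    = C   — double negation
Both reduce to C, so they are equivalent.

Yes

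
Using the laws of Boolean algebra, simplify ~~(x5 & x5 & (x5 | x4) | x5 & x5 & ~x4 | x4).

~~(x5 & x5 & (x5 | x4) | x5 & x5 & ~x4 | x4)
= ~~(x5 & x5 | x5 & x5 & ~x4 | x4)   (absorption)
= x5 & x5 | x5 & x5 & ~x4 | x4   (double negation)
= x5 & x5 | x4   (absorption)
= x5 | x4   (idempotence)

x5 | x4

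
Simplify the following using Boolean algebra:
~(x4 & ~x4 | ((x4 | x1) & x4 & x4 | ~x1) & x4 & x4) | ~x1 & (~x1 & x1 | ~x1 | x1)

~x4 | ~x1

~(x4 & ~x4 | ((x4 | x1) & x4 & x4 | ~x1) & x4 & x4) | ~x1 & (~x1 & x1 | ~x1 | x1)
= ~(x4 & ~x4 | (x4 & x4 | ~x1) & x4 & x4) | ~x1 & (~x1 & x1 | ~x1 | x1)
= ~(x4 & ~x4 | (x4 & x4 | ~x1) & x4 & x4) | ~x1 & (~x1 | x1)
= ~(x4 & ~x4 | x4 & x4) | ~x1 & (~x1 | x1)
= ~x4 | ~x1 & (~x1 | x1)
= ~x4 | ~x1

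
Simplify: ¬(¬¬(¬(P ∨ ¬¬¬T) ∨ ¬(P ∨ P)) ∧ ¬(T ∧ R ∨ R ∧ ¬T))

P ∨ R

¬(¬¬(¬(P ∨ ¬¬¬T) ∨ ¬(P ∨ P)) ∧ ¬(T ∧ R ∨ R ∧ ¬T))
= ¬(¬¬(¬(P ∨ ¬¬¬T) ∨ ¬(P ∨ P)) ∧ ¬R)   [distribution]
= ¬(¬(P ∨ ¬¬¬T) ∨ ¬(P ∨ P)) ∨ R   [De Morgan]
= ¬(¬(P ∨ ¬¬¬T) ∨ ¬P) ∨ R   [idempotence]
= ¬(¬(P ∨ ¬T) ∨ ¬P) ∨ R   [double negation]
= (P ∨ ¬T) ∧ P ∨ R   [De Morgan]
= P ∨ R   [absorption]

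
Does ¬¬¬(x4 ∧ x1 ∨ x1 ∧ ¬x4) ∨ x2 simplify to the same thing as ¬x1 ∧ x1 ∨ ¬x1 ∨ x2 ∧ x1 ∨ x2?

Yes

E1: ¬¬¬(x4 ∧ x1 ∨ x1 ∧ ¬x4) ∨ x2
    = ¬(x4 ∧ x1 ∨ x1 ∧ ¬x4) ∨ x2   — double negation
    = ¬x1 ∨ x2   — distribution
E2: ¬x1 ∧ x1 ∨ ¬x1 ∨ x2 ∧ x1 ∨ x2
    = ¬x1 ∨ x2 ∧ x1 ∨ x2   — complement / identity
    = ¬x1 ∨ x2   — absorption
Both reduce to ¬x1 ∨ x2, so they are equivalent.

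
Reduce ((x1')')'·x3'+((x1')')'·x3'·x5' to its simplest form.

x1'·x3'

((x1')')'·x3'+((x1')')'·x3'·x5'
= ((x1')')'·x3'   [absorption]
= x1'·x3'   [double negation]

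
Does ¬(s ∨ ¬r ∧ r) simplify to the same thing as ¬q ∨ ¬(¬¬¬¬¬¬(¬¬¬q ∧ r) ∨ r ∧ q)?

No

E1: ¬(s ∨ ¬r ∧ r)
    = ¬s   [complement / identity]
E2: ¬q ∨ ¬(¬¬¬¬¬¬(¬¬¬q ∧ r) ∨ r ∧ q)
    = ¬q ∨ ¬(¬¬¬¬(¬¬¬q ∧ r) ∨ r ∧ q)   [double negation]
    = ¬q ∨ ¬(¬¬(¬¬¬q ∧ r) ∨ r ∧ q)   [double negation]
    = ¬q ∨ ¬(¬¬¬q ∧ r ∨ r ∧ q)   [double negation]
    = ¬q ∨ ¬(¬q ∧ r ∨ r ∧ q)   [double negation]
    = ¬q ∨ ¬r   [distribution]
These differ: at q=0, r=0, s=1, E1 = 0 but E2 = 1.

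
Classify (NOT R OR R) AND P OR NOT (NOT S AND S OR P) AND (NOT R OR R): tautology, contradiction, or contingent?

(NOT R OR R) AND P OR NOT (NOT S AND S OR P) AND (NOT R OR R)
= (NOT R OR R) AND P OR NOT P AND (NOT R OR R)
= NOT R OR R
= TRUE

tautology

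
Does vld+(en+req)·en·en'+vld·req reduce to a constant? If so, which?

vld+(en+req)·en·en'+vld·req
= vld+en·en'+vld·req
= vld+vld·req
= vld
This depends on vld, so it is not a constant.

no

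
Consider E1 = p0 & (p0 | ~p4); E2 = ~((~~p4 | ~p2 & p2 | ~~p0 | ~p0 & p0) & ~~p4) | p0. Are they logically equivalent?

E1: p0 & (p0 | ~p4)
    = p0   [absorption]
E2: ~((~~p4 | ~p2 & p2 | ~~p0 | ~p0 & p0) & ~~p4) | p0
    = ~((~~p4 | ~~p0 | ~p0 & p0) & ~~p4) | p0   [complement / identity]
    = ~((~~p4 | ~~p0) & ~~p4) | p0   [complement / identity]
    = ~((~~p4 | p0) & ~~p4) | p0   [double negation]
    = ~~~p4 | p0   [absorption]
    = ~p4 | p0   [double negation]
These differ: at p0=0, p2=0, p4=0, E1 = 0 but E2 = 1.

No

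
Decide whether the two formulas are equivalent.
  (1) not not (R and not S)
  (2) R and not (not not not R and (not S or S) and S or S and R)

E1: not not (R and not S)
    = R and not S   [double negation]
E2: R and not (not not not R and (not S or S) and S or S and R)
    = R and not (not R and (not S or S) and S or S and R)   [double negation]
    = R and not (not R and S or S and R)   [complement / identity]
    = R and not S   [distribution]
Both reduce to R and not S, so they are equivalent.

Yes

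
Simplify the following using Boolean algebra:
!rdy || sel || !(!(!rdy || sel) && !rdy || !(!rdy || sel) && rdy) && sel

!rdy || sel || !(!(!rdy || sel) && !rdy || !(!rdy || sel) && rdy) && sel
= !rdy || sel || !!(!rdy || sel) && sel   [distribution]
= !rdy || sel || (!rdy || sel) && sel   [double negation]
= !rdy || sel   [absorption]

!rdy || sel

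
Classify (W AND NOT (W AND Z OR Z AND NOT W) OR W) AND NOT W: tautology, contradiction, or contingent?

(W AND NOT (W AND Z OR Z AND NOT W) OR W) AND NOT W
= (W AND NOT Z OR W) AND NOT W   [distribution]
= W AND NOT W   [absorption]
= FALSE   [complement]

contradiction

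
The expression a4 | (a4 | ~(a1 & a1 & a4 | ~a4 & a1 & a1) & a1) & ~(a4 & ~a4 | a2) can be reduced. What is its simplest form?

a4

a4 | (a4 | ~(a1 & a1 & a4 | ~a4 & a1 & a1) & a1) & ~(a4 & ~a4 | a2)
= a4 | (a4 | ~(a1 & a1) & a1) & ~(a4 & ~a4 | a2)   — distribution
= a4 | (a4 | ~(a1 & a1) & a1) & ~a2   — complement / identity
= a4 | (a4 | ~a1 & a1) & ~a2   — idempotence
= a4 | a4 & ~a2   — complement / identity
= a4   — absorption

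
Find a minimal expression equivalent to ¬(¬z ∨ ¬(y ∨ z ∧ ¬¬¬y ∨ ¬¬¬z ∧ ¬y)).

¬(¬z ∨ ¬(y ∨ z ∧ ¬¬¬y ∨ ¬¬¬z ∧ ¬y))
= ¬(¬z ∨ ¬(y ∨ z ∧ ¬¬¬y ∨ ¬z ∧ ¬y))   [double negation]
= ¬(¬z ∨ ¬(y ∨ z ∧ ¬y ∨ ¬z ∧ ¬y))   [double negation]
= ¬(¬z ∨ ¬(y ∨ ¬y))   [distribution]
= z ∧ (y ∨ ¬y)   [De Morgan]
= z   [complement / identity]

z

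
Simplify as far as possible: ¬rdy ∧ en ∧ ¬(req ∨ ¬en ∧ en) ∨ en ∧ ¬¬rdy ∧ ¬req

¬rdy ∧ en ∧ ¬(req ∨ ¬en ∧ en) ∨ en ∧ ¬¬rdy ∧ ¬req
= ¬rdy ∧ en ∧ ¬(req ∨ ¬en ∧ en) ∨ en ∧ rdy ∧ ¬req   [double negation]
= ¬rdy ∧ en ∧ ¬req ∨ en ∧ rdy ∧ ¬req   [complement / identity]
= ¬req ∧ (¬rdy ∧ en ∨ en ∧ rdy)   [distribution]
= ¬req ∧ en   [distribution]

¬req ∧ en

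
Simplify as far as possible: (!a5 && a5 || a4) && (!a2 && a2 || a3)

a4 && a3

(!a5 && a5 || a4) && (!a2 && a2 || a3)
= (!a5 && a5 || a4) && a3   [complement / identity]
= a4 && a3   [complement / identity]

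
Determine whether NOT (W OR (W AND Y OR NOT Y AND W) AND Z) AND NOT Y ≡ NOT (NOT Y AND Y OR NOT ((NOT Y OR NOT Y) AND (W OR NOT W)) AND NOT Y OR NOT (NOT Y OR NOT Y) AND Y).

No

E1: NOT (W OR (W AND Y OR NOT Y AND W) AND Z) AND NOT Y
    = NOT (W OR W AND Z) AND NOT Y   — distribution
    = NOT W AND NOT Y   — absorption
E2: NOT (NOT Y AND Y OR NOT ((NOT Y OR NOT Y) AND (W OR NOT W)) AND NOT Y OR NOT (NOT Y OR NOT Y) AND Y)
    = NOT (NOT Y AND Y OR NOT (NOT Y OR NOT Y) AND NOT Y OR NOT (NOT Y OR NOT Y) AND Y)   — complement / identity
    = NOT (NOT Y AND Y OR NOT (NOT Y OR NOT Y))   — distribution
    = NOT (NOT Y AND Y OR Y AND Y)   — De Morgan
    = NOT Y   — distribution
These differ: at W=1, Y=0, Z=0, E1 = 0 but E2 = 1.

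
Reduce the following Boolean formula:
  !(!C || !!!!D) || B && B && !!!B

C && !D

!(!C || !!!!D) || B && B && !!!B
= !(!C || !!D) || B && B && !!!B   — double negation
= !(!C || !!D) || B && !!!B   — idempotence
= !(!C || !!D) || B && !B   — double negation
= !(!C || !!D)   — complement / identity
= C && !D   — De Morgan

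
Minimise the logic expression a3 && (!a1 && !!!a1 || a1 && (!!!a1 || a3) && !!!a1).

a3 && (!a1 && !!!a1 || a1 && (!!!a1 || a3) && !!!a1)
= a3 && (!a1 && !!!a1 || a1 && !!!a1)
= a3 && !!!a1
= a3 && !a1

a3 && !a1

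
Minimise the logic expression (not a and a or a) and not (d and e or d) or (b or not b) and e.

a and not d or e

(not a and a or a) and not (d and e or d) or (b or not b) and e
= a and not (d and e or d) or (b or not b) and e   (complement / identity)
= a and not d or (b or not b) and e   (absorption)
= a and not d or e   (complement / identity)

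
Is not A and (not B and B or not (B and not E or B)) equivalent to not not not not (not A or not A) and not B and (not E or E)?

Yes

E1: not A and (not B and B or not (B and not E or B))
    = not A and not (B and not E or B)   [complement / identity]
    = not A and not B   [absorption]
E2: not not not not (not A or not A) and not B and (not E or E)
    = not not (not A or not A) and not B and (not E or E)   [double negation]
    = not not (not A or not A) and not B   [complement / identity]
    = not (A and A) and not B   [De Morgan]
    = not A and not B   [idempotence]
Both reduce to not A and not B, so they are equivalent.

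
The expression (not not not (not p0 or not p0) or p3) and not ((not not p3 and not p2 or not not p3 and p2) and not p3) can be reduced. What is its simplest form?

p0 or p3

(not not not (not p0 or not p0) or p3) and not ((not not p3 and not p2 or not not p3 and p2) and not p3)
= (not not not (not p0 or not p0) or p3) and not (not not p3 and not p3)
= (not not not (not p0 or not p0) or p3) and (not p3 or p3)
= (not not (p0 and p0) or p3) and (not p3 or p3)
= (not not p0 or p3) and (not p3 or p3)
= not not p0 or p3
= p0 or p3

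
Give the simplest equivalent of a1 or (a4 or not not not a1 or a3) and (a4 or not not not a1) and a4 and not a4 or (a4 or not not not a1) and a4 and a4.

a1 or a4

a1 or (a4 or not not not a1 or a3) and (a4 or not not not a1) and a4 and not a4 or (a4 or not not not a1) and a4 and a4
= a1 or (a4 or not not not a1) and a4 and not a4 or (a4 or not not not a1) and a4 and a4
= a1 or (a4 or not not not a1) and a4
= a1 or (a4 or not a1) and a4
= a1 or a4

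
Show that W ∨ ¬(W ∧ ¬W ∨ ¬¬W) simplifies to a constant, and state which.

True

W ∨ ¬(W ∧ ¬W ∨ ¬¬W)
= W ∨ ¬(W ∧ ¬W ∨ W)   — double negation
= W ∨ ¬W   — complement / identity
= True   — complement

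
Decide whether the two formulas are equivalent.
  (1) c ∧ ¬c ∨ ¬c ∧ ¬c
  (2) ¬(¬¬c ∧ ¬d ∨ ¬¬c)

Yes

E1: c ∧ ¬c ∨ ¬c ∧ ¬c
    = ¬c   (distribution)
E2: ¬(¬¬c ∧ ¬d ∨ ¬¬c)
    = ¬¬¬c   (absorption)
    = ¬c   (double negation)
Both reduce to ¬c, so they are equivalent.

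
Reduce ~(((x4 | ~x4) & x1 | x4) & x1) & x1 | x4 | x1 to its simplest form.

~(((x4 | ~x4) & x1 | x4) & x1) & x1 | x4 | x1
= ~((x1 | x4) & x1) & x1 | x4 | x1   [complement / identity]
= ~x1 & x1 | x4 | x1   [absorption]
= x4 | x1   [complement / identity]

x4 | x1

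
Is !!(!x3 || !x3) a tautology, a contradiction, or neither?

neither

!!(!x3 || !x3)
= !x3 || !x3   — double negation
= !x3   — idempotence
This depends on x3, so it is not a constant.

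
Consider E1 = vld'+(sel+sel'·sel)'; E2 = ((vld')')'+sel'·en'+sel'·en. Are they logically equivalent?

Yes

E1: vld'+(sel+sel'·sel)'
    = vld'+sel'   [complement / identity]
E2: ((vld')')'+sel'·en'+sel'·en
    = ((vld')')'+sel'   [distribution]
    = vld'+sel'   [double negation]
Both reduce to vld'+sel', so they are equivalent.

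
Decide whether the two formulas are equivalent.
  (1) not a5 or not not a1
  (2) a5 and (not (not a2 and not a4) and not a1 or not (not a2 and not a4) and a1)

No

E1: not a5 or not not a1
    = not a5 or a1   (double negation)
E2: a5 and (not (not a2 and not a4) and not a1 or not (not a2 and not a4) and a1)
    = a5 and not (not a2 and not a4)   (distribution)
    = a5 and (a2 or a4)   (De Morgan)
These differ: at a1=0, a2=0, a4=0, a5=0, E1 = 1 but E2 = 0.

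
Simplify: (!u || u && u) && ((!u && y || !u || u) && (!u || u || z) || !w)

true

(!u || u && u) && ((!u && y || !u || u) && (!u || u || z) || !w)
= (!u || u) && ((!u && y || !u || u) && (!u || u || z) || !w)   — idempotence
= (!u || u) && ((!u || u) && (!u || u || z) || !w)   — absorption
= (!u || u) && (!u || u || !w)   — absorption
= !u || u   — absorption
= true   — complement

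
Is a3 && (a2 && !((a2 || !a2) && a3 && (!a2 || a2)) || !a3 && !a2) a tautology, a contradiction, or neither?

contradiction

a3 && (a2 && !((a2 || !a2) && a3 && (!a2 || a2)) || !a3 && !a2)
= a3 && (a2 && !((a2 || !a2) && a3) || !a3 && !a2)   (complement / identity)
= a3 && (a2 && !a3 || !a3 && !a2)   (complement / identity)
= a3 && !a3   (distribution)
= false   (complement)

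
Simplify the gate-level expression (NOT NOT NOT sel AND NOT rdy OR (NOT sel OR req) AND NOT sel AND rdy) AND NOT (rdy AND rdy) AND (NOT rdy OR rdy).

NOT sel AND NOT rdy

(NOT NOT NOT sel AND NOT rdy OR (NOT sel OR req) AND NOT sel AND rdy) AND NOT (rdy AND rdy) AND (NOT rdy OR rdy)
= (NOT sel AND NOT rdy OR (NOT sel OR req) AND NOT sel AND rdy) AND NOT (rdy AND rdy) AND (NOT rdy OR rdy)
= (NOT sel AND NOT rdy OR NOT sel AND rdy) AND NOT (rdy AND rdy) AND (NOT rdy OR rdy)
= NOT sel AND NOT (rdy AND rdy) AND (NOT rdy OR rdy)
= NOT sel AND NOT (rdy AND rdy)
= NOT sel AND NOT rdy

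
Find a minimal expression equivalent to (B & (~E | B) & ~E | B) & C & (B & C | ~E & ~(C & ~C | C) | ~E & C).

B & C

(B & (~E | B) & ~E | B) & C & (B & C | ~E & ~(C & ~C | C) | ~E & C)
= (B & (~E | B) & ~E | B) & C & (B & C | ~E & ~C | ~E & C)   — complement / identity
= (B & (~E | B) & ~E | B) & C & (B & C | ~E)   — distribution
= (B & ~E | B) & C & (B & C | ~E)   — absorption
= B & C & (B & C | ~E)   — absorption
= B & C   — absorption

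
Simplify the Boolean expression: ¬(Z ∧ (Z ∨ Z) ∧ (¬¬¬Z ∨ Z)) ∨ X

¬Z ∨ X

¬(Z ∧ (Z ∨ Z) ∧ (¬¬¬Z ∨ Z)) ∨ X
= ¬(Z ∧ (Z ∧ ¬¬¬Z ∨ Z)) ∨ X   [distribution]
= ¬(Z ∧ (Z ∧ ¬Z ∨ Z)) ∨ X   [double negation]
= ¬(Z ∧ Z) ∨ X   [complement / identity]
= ¬Z ∨ X   [idempotence]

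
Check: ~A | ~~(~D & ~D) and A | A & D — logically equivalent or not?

E1: ~A | ~~(~D & ~D)
    = ~A | ~D & ~D   — double negation
    = ~A | ~D   — idempotence
E2: A | A & D
    = A   — absorption
These differ: at A=0, D=0, E1 = 1 but E2 = 0.

No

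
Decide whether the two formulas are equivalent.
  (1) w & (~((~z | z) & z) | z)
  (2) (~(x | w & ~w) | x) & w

E1: w & (~((~z | z) & z) | z)
    = w & (~z | z)
    = w
E2: (~(x | w & ~w) | x) & w
    = (~x | x) & w
    = w
Both reduce to w, so they are equivalent.

Yes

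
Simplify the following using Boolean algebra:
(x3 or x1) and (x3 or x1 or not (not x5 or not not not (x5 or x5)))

x3 or x1

(x3 or x1) and (x3 or x1 or not (not x5 or not not not (x5 or x5)))
= (x3 or x1) and (x3 or x1 or not (not x5 or not not not x5))
= (x3 or x1) and (x3 or x1 or x5 and not not x5)
= (x3 or x1) and (x3 or x1 or x5 and x5)
= (x3 or x1) and (x3 or x1 or x5)
= x3 or x1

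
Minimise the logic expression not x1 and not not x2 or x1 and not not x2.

x2

not x1 and not not x2 or x1 and not not x2
= not not x2   — distribution
= x2   — double negation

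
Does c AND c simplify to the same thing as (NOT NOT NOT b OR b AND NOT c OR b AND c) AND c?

E1: c AND c
    = c   (idempotence)
E2: (NOT NOT NOT b OR b AND NOT c OR b AND c) AND c
    = (NOT NOT NOT b OR b) AND c   (distribution)
    = (NOT b OR b) AND c   (double negation)
    = c   (complement / identity)
Both reduce to c, so they are equivalent.

Yes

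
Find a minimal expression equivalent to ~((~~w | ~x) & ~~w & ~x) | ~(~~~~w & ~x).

~w | x

~((~~w | ~x) & ~~w & ~x) | ~(~~~~w & ~x)
= ~(~~w & ~x) | ~(~~~~w & ~x)   (absorption)
= ~(~~w & ~x) | ~(~~w & ~x)   (double negation)
= ~(~~w & ~x)   (idempotence)
= ~w | x   (De Morgan)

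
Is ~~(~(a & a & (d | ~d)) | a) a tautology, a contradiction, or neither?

tautology

~~(~(a & a & (d | ~d)) | a)
= ~(a & a & (d | ~d)) | a   — double negation
= ~(a & (d | ~d)) | a   — idempotence
= ~a | a   — complement / identity
= 1   — complement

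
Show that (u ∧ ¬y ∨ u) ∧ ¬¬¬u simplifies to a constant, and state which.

(u ∧ ¬y ∨ u) ∧ ¬¬¬u
= u ∧ ¬¬¬u
= u ∧ ¬u
= False

False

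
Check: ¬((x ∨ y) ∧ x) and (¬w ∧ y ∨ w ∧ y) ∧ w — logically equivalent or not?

E1: ¬((x ∨ y) ∧ x)
    = ¬x   — absorption
E2: (¬w ∧ y ∨ w ∧ y) ∧ w
    = y ∧ w   — distribution
These differ: at w=0, x=0, y=0, E1 = 1 but E2 = 0.

No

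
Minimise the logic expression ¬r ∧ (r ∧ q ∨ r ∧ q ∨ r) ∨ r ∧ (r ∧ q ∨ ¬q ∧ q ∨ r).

r

¬r ∧ (r ∧ q ∨ r ∧ q ∨ r) ∨ r ∧ (r ∧ q ∨ ¬q ∧ q ∨ r)
= ¬r ∧ (r ∧ q ∨ r ∧ q ∨ r) ∨ r ∧ (r ∧ q ∨ r)
= ¬r ∧ (r ∧ q ∨ r) ∨ r ∧ (r ∧ q ∨ r)
= r ∧ q ∨ r
= r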